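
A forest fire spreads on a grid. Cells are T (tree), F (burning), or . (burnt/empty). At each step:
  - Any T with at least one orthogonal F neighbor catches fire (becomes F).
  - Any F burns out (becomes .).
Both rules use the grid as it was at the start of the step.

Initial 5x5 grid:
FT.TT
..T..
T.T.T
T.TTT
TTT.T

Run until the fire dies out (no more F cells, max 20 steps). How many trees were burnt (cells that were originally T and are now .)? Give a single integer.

Answer: 1

Derivation:
Step 1: +1 fires, +1 burnt (F count now 1)
Step 2: +0 fires, +1 burnt (F count now 0)
Fire out after step 2
Initially T: 15, now '.': 11
Total burnt (originally-T cells now '.'): 1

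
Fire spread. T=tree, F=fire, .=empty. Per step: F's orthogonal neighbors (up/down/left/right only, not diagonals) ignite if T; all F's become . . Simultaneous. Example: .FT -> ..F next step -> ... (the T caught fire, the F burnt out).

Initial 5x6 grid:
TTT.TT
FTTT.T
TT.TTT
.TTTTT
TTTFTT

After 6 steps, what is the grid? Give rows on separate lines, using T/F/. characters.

Step 1: 6 trees catch fire, 2 burn out
  FTT.TT
  .FTT.T
  FT.TTT
  .TTFTT
  TTF.FT
Step 2: 8 trees catch fire, 6 burn out
  .FT.TT
  ..FT.T
  .F.FTT
  .TF.FT
  TF...F
Step 3: 6 trees catch fire, 8 burn out
  ..F.TT
  ...F.T
  ....FT
  .F...F
  F.....
Step 4: 1 trees catch fire, 6 burn out
  ....TT
  .....T
  .....F
  ......
  ......
Step 5: 1 trees catch fire, 1 burn out
  ....TT
  .....F
  ......
  ......
  ......
Step 6: 1 trees catch fire, 1 burn out
  ....TF
  ......
  ......
  ......
  ......

....TF
......
......
......
......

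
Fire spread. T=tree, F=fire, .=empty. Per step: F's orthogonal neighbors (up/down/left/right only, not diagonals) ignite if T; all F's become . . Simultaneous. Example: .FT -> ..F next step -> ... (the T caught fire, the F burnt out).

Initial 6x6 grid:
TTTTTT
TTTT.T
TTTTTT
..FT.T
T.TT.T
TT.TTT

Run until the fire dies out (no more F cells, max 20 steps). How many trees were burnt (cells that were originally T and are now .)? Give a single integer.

Answer: 25

Derivation:
Step 1: +3 fires, +1 burnt (F count now 3)
Step 2: +4 fires, +3 burnt (F count now 4)
Step 3: +6 fires, +4 burnt (F count now 6)
Step 4: +5 fires, +6 burnt (F count now 5)
Step 5: +5 fires, +5 burnt (F count now 5)
Step 6: +2 fires, +5 burnt (F count now 2)
Step 7: +0 fires, +2 burnt (F count now 0)
Fire out after step 7
Initially T: 28, now '.': 33
Total burnt (originally-T cells now '.'): 25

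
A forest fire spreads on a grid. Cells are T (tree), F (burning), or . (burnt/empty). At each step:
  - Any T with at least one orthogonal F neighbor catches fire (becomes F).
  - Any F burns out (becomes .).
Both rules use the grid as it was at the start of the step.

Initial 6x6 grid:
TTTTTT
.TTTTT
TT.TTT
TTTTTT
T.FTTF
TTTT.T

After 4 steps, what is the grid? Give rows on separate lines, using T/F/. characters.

Step 1: 6 trees catch fire, 2 burn out
  TTTTTT
  .TTTTT
  TT.TTT
  TTFTTF
  T..FF.
  TTFT.F
Step 2: 6 trees catch fire, 6 burn out
  TTTTTT
  .TTTTT
  TT.TTF
  TF.FF.
  T.....
  TF.F..
Step 3: 6 trees catch fire, 6 burn out
  TTTTTT
  .TTTTF
  TF.FF.
  F.....
  T.....
  F.....
Step 4: 6 trees catch fire, 6 burn out
  TTTTTF
  .FTFF.
  F.....
  ......
  F.....
  ......

TTTTTF
.FTFF.
F.....
......
F.....
......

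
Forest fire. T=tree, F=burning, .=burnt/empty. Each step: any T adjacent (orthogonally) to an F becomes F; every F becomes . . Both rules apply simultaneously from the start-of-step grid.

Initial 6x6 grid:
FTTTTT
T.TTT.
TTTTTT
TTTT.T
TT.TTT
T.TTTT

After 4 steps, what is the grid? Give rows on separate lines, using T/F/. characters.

Step 1: 2 trees catch fire, 1 burn out
  .FTTTT
  F.TTT.
  TTTTTT
  TTTT.T
  TT.TTT
  T.TTTT
Step 2: 2 trees catch fire, 2 burn out
  ..FTTT
  ..TTT.
  FTTTTT
  TTTT.T
  TT.TTT
  T.TTTT
Step 3: 4 trees catch fire, 2 burn out
  ...FTT
  ..FTT.
  .FTTTT
  FTTT.T
  TT.TTT
  T.TTTT
Step 4: 5 trees catch fire, 4 burn out
  ....FT
  ...FT.
  ..FTTT
  .FTT.T
  FT.TTT
  T.TTTT

....FT
...FT.
..FTTT
.FTT.T
FT.TTT
T.TTTT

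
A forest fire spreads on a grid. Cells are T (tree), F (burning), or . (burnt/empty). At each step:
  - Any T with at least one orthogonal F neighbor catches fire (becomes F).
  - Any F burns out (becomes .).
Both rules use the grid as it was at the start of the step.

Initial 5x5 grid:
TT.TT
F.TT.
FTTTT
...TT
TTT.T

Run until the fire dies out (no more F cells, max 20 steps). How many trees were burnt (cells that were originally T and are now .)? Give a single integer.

Answer: 13

Derivation:
Step 1: +2 fires, +2 burnt (F count now 2)
Step 2: +2 fires, +2 burnt (F count now 2)
Step 3: +2 fires, +2 burnt (F count now 2)
Step 4: +3 fires, +2 burnt (F count now 3)
Step 5: +2 fires, +3 burnt (F count now 2)
Step 6: +2 fires, +2 burnt (F count now 2)
Step 7: +0 fires, +2 burnt (F count now 0)
Fire out after step 7
Initially T: 16, now '.': 22
Total burnt (originally-T cells now '.'): 13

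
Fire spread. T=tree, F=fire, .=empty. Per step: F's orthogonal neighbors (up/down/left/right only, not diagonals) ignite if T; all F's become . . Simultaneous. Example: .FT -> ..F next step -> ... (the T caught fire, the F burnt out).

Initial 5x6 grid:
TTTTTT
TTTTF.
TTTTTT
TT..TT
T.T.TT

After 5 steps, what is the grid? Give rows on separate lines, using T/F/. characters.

Step 1: 3 trees catch fire, 1 burn out
  TTTTFT
  TTTF..
  TTTTFT
  TT..TT
  T.T.TT
Step 2: 6 trees catch fire, 3 burn out
  TTTF.F
  TTF...
  TTTF.F
  TT..FT
  T.T.TT
Step 3: 5 trees catch fire, 6 burn out
  TTF...
  TF....
  TTF...
  TT...F
  T.T.FT
Step 4: 4 trees catch fire, 5 burn out
  TF....
  F.....
  TF....
  TT....
  T.T..F
Step 5: 3 trees catch fire, 4 burn out
  F.....
  ......
  F.....
  TF....
  T.T...

F.....
......
F.....
TF....
T.T...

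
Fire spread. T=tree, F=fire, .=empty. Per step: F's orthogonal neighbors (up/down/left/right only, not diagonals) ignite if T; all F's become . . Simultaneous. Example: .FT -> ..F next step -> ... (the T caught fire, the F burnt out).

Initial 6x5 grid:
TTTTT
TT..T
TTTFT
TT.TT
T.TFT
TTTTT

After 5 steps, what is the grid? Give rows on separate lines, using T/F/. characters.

Step 1: 6 trees catch fire, 2 burn out
  TTTTT
  TT..T
  TTF.F
  TT.FT
  T.F.F
  TTTFT
Step 2: 5 trees catch fire, 6 burn out
  TTTTT
  TT..F
  TF...
  TT..F
  T....
  TTF.F
Step 3: 5 trees catch fire, 5 burn out
  TTTTF
  TF...
  F....
  TF...
  T....
  TF...
Step 4: 5 trees catch fire, 5 burn out
  TFTF.
  F....
  .....
  F....
  T....
  F....
Step 5: 3 trees catch fire, 5 burn out
  F.F..
  .....
  .....
  .....
  F....
  .....

F.F..
.....
.....
.....
F....
.....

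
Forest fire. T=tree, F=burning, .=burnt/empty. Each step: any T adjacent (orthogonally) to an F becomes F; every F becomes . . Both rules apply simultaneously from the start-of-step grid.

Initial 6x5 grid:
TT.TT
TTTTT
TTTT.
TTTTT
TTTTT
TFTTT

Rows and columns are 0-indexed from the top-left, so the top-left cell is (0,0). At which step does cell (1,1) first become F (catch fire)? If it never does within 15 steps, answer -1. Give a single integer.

Step 1: cell (1,1)='T' (+3 fires, +1 burnt)
Step 2: cell (1,1)='T' (+4 fires, +3 burnt)
Step 3: cell (1,1)='T' (+5 fires, +4 burnt)
Step 4: cell (1,1)='F' (+5 fires, +5 burnt)
  -> target ignites at step 4
Step 5: cell (1,1)='.' (+5 fires, +5 burnt)
Step 6: cell (1,1)='.' (+2 fires, +5 burnt)
Step 7: cell (1,1)='.' (+2 fires, +2 burnt)
Step 8: cell (1,1)='.' (+1 fires, +2 burnt)
Step 9: cell (1,1)='.' (+0 fires, +1 burnt)
  fire out at step 9

4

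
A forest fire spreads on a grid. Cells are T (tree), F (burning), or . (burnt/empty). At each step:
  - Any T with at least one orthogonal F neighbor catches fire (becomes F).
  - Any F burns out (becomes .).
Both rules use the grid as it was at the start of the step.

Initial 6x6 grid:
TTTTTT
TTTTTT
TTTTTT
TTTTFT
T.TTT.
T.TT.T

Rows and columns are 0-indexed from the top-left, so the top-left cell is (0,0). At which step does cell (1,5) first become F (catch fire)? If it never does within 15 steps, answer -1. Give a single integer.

Step 1: cell (1,5)='T' (+4 fires, +1 burnt)
Step 2: cell (1,5)='T' (+5 fires, +4 burnt)
Step 3: cell (1,5)='F' (+7 fires, +5 burnt)
  -> target ignites at step 3
Step 4: cell (1,5)='.' (+6 fires, +7 burnt)
Step 5: cell (1,5)='.' (+4 fires, +6 burnt)
Step 6: cell (1,5)='.' (+3 fires, +4 burnt)
Step 7: cell (1,5)='.' (+1 fires, +3 burnt)
Step 8: cell (1,5)='.' (+0 fires, +1 burnt)
  fire out at step 8

3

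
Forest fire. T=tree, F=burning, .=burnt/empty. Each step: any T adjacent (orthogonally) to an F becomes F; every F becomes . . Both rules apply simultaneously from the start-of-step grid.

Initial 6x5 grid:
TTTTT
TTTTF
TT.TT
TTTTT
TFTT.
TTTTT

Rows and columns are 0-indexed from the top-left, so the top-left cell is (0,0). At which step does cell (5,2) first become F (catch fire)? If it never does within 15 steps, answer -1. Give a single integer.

Step 1: cell (5,2)='T' (+7 fires, +2 burnt)
Step 2: cell (5,2)='F' (+10 fires, +7 burnt)
  -> target ignites at step 2
Step 3: cell (5,2)='.' (+5 fires, +10 burnt)
Step 4: cell (5,2)='.' (+3 fires, +5 burnt)
Step 5: cell (5,2)='.' (+1 fires, +3 burnt)
Step 6: cell (5,2)='.' (+0 fires, +1 burnt)
  fire out at step 6

2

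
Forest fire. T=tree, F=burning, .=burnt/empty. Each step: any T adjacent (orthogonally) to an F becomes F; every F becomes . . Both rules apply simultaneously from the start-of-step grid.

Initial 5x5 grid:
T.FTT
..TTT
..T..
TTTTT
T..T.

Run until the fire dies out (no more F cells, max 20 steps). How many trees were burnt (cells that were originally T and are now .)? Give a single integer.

Step 1: +2 fires, +1 burnt (F count now 2)
Step 2: +3 fires, +2 burnt (F count now 3)
Step 3: +2 fires, +3 burnt (F count now 2)
Step 4: +2 fires, +2 burnt (F count now 2)
Step 5: +3 fires, +2 burnt (F count now 3)
Step 6: +1 fires, +3 burnt (F count now 1)
Step 7: +0 fires, +1 burnt (F count now 0)
Fire out after step 7
Initially T: 14, now '.': 24
Total burnt (originally-T cells now '.'): 13

Answer: 13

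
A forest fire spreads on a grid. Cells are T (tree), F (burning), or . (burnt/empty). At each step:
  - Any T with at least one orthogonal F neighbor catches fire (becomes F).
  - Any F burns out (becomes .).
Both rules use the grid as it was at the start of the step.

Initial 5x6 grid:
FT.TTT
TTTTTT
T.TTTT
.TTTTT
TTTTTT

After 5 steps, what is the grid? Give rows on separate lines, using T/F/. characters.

Step 1: 2 trees catch fire, 1 burn out
  .F.TTT
  FTTTTT
  T.TTTT
  .TTTTT
  TTTTTT
Step 2: 2 trees catch fire, 2 burn out
  ...TTT
  .FTTTT
  F.TTTT
  .TTTTT
  TTTTTT
Step 3: 1 trees catch fire, 2 burn out
  ...TTT
  ..FTTT
  ..TTTT
  .TTTTT
  TTTTTT
Step 4: 2 trees catch fire, 1 burn out
  ...TTT
  ...FTT
  ..FTTT
  .TTTTT
  TTTTTT
Step 5: 4 trees catch fire, 2 burn out
  ...FTT
  ....FT
  ...FTT
  .TFTTT
  TTTTTT

...FTT
....FT
...FTT
.TFTTT
TTTTTT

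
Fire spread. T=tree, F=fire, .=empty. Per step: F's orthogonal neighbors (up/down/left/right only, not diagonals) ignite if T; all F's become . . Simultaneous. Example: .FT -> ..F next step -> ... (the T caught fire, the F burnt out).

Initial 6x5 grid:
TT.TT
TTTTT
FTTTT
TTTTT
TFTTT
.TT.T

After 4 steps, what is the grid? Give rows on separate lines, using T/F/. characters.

Step 1: 7 trees catch fire, 2 burn out
  TT.TT
  FTTTT
  .FTTT
  FFTTT
  F.FTT
  .FT.T
Step 2: 6 trees catch fire, 7 burn out
  FT.TT
  .FTTT
  ..FTT
  ..FTT
  ...FT
  ..F.T
Step 3: 5 trees catch fire, 6 burn out
  .F.TT
  ..FTT
  ...FT
  ...FT
  ....F
  ....T
Step 4: 4 trees catch fire, 5 burn out
  ...TT
  ...FT
  ....F
  ....F
  .....
  ....F

...TT
...FT
....F
....F
.....
....F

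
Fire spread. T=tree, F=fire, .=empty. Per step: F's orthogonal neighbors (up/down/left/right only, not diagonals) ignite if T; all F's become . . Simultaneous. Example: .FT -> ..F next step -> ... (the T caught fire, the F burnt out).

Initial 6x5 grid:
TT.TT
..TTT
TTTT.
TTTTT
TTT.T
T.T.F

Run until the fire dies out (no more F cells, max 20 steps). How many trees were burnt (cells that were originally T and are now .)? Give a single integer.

Answer: 20

Derivation:
Step 1: +1 fires, +1 burnt (F count now 1)
Step 2: +1 fires, +1 burnt (F count now 1)
Step 3: +1 fires, +1 burnt (F count now 1)
Step 4: +2 fires, +1 burnt (F count now 2)
Step 5: +4 fires, +2 burnt (F count now 4)
Step 6: +7 fires, +4 burnt (F count now 7)
Step 7: +3 fires, +7 burnt (F count now 3)
Step 8: +1 fires, +3 burnt (F count now 1)
Step 9: +0 fires, +1 burnt (F count now 0)
Fire out after step 9
Initially T: 22, now '.': 28
Total burnt (originally-T cells now '.'): 20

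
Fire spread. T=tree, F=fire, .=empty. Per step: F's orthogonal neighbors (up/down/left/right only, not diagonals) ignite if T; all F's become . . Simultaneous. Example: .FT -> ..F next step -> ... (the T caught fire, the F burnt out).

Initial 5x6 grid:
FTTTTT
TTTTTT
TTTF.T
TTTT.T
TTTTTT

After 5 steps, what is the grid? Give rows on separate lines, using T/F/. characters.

Step 1: 5 trees catch fire, 2 burn out
  .FTTTT
  FTTFTT
  TTF..T
  TTTF.T
  TTTTTT
Step 2: 9 trees catch fire, 5 burn out
  ..FFTT
  .FF.FT
  FF...T
  TTF..T
  TTTFTT
Step 3: 6 trees catch fire, 9 burn out
  ....FT
  .....F
  .....T
  FF...T
  TTF.FT
Step 4: 5 trees catch fire, 6 burn out
  .....F
  ......
  .....F
  .....T
  FF...F
Step 5: 1 trees catch fire, 5 burn out
  ......
  ......
  ......
  .....F
  ......

......
......
......
.....F
......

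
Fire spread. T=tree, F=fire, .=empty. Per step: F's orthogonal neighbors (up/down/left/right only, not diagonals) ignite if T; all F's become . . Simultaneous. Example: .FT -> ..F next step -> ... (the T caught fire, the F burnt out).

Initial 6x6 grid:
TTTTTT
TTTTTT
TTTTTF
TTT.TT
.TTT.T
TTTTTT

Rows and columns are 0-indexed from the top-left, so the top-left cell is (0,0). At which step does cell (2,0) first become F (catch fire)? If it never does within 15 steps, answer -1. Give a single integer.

Step 1: cell (2,0)='T' (+3 fires, +1 burnt)
Step 2: cell (2,0)='T' (+5 fires, +3 burnt)
Step 3: cell (2,0)='T' (+4 fires, +5 burnt)
Step 4: cell (2,0)='T' (+5 fires, +4 burnt)
Step 5: cell (2,0)='F' (+6 fires, +5 burnt)
  -> target ignites at step 5
Step 6: cell (2,0)='.' (+6 fires, +6 burnt)
Step 7: cell (2,0)='.' (+2 fires, +6 burnt)
Step 8: cell (2,0)='.' (+1 fires, +2 burnt)
Step 9: cell (2,0)='.' (+0 fires, +1 burnt)
  fire out at step 9

5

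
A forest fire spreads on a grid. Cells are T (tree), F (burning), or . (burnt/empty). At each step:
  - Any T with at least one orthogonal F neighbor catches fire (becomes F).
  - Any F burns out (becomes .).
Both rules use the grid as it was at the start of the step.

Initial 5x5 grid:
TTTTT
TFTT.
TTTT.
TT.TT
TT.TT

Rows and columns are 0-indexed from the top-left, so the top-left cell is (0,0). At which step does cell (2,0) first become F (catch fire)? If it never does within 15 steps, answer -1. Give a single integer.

Step 1: cell (2,0)='T' (+4 fires, +1 burnt)
Step 2: cell (2,0)='F' (+6 fires, +4 burnt)
  -> target ignites at step 2
Step 3: cell (2,0)='.' (+4 fires, +6 burnt)
Step 4: cell (2,0)='.' (+3 fires, +4 burnt)
Step 5: cell (2,0)='.' (+2 fires, +3 burnt)
Step 6: cell (2,0)='.' (+1 fires, +2 burnt)
Step 7: cell (2,0)='.' (+0 fires, +1 burnt)
  fire out at step 7

2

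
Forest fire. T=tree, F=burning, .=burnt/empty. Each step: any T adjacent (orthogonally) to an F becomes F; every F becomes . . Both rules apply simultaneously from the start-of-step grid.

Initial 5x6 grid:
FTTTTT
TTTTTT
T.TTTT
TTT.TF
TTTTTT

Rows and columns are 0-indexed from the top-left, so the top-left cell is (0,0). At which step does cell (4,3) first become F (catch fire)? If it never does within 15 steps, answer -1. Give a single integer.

Step 1: cell (4,3)='T' (+5 fires, +2 burnt)
Step 2: cell (4,3)='T' (+6 fires, +5 burnt)
Step 3: cell (4,3)='F' (+7 fires, +6 burnt)
  -> target ignites at step 3
Step 4: cell (4,3)='.' (+6 fires, +7 burnt)
Step 5: cell (4,3)='.' (+2 fires, +6 burnt)
Step 6: cell (4,3)='.' (+0 fires, +2 burnt)
  fire out at step 6

3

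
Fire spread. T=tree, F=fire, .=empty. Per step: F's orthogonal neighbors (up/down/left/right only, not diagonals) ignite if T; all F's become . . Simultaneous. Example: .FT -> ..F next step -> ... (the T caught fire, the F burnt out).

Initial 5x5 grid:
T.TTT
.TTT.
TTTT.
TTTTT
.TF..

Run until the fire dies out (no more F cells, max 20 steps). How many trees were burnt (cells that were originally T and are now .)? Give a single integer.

Answer: 16

Derivation:
Step 1: +2 fires, +1 burnt (F count now 2)
Step 2: +3 fires, +2 burnt (F count now 3)
Step 3: +5 fires, +3 burnt (F count now 5)
Step 4: +4 fires, +5 burnt (F count now 4)
Step 5: +1 fires, +4 burnt (F count now 1)
Step 6: +1 fires, +1 burnt (F count now 1)
Step 7: +0 fires, +1 burnt (F count now 0)
Fire out after step 7
Initially T: 17, now '.': 24
Total burnt (originally-T cells now '.'): 16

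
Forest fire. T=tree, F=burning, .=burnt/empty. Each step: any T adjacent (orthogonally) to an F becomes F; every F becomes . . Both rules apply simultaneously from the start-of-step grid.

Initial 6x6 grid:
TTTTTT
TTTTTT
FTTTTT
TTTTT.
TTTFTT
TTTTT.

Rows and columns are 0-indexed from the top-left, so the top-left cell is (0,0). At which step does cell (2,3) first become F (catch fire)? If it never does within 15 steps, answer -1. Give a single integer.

Step 1: cell (2,3)='T' (+7 fires, +2 burnt)
Step 2: cell (2,3)='F' (+12 fires, +7 burnt)
  -> target ignites at step 2
Step 3: cell (2,3)='.' (+6 fires, +12 burnt)
Step 4: cell (2,3)='.' (+4 fires, +6 burnt)
Step 5: cell (2,3)='.' (+2 fires, +4 burnt)
Step 6: cell (2,3)='.' (+1 fires, +2 burnt)
Step 7: cell (2,3)='.' (+0 fires, +1 burnt)
  fire out at step 7

2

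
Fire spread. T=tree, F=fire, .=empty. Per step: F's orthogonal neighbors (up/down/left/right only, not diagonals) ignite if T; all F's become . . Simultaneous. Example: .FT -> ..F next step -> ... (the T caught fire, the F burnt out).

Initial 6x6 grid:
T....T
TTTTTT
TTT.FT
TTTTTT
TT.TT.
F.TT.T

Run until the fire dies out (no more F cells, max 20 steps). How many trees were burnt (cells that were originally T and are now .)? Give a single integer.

Answer: 24

Derivation:
Step 1: +4 fires, +2 burnt (F count now 4)
Step 2: +7 fires, +4 burnt (F count now 7)
Step 3: +6 fires, +7 burnt (F count now 6)
Step 4: +5 fires, +6 burnt (F count now 5)
Step 5: +2 fires, +5 burnt (F count now 2)
Step 6: +0 fires, +2 burnt (F count now 0)
Fire out after step 6
Initially T: 25, now '.': 35
Total burnt (originally-T cells now '.'): 24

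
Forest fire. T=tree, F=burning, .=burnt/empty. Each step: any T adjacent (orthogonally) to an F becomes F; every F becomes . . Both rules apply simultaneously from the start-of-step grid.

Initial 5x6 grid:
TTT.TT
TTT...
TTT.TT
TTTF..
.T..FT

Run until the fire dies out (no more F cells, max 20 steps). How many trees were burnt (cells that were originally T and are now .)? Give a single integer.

Answer: 14

Derivation:
Step 1: +2 fires, +2 burnt (F count now 2)
Step 2: +2 fires, +2 burnt (F count now 2)
Step 3: +4 fires, +2 burnt (F count now 4)
Step 4: +3 fires, +4 burnt (F count now 3)
Step 5: +2 fires, +3 burnt (F count now 2)
Step 6: +1 fires, +2 burnt (F count now 1)
Step 7: +0 fires, +1 burnt (F count now 0)
Fire out after step 7
Initially T: 18, now '.': 26
Total burnt (originally-T cells now '.'): 14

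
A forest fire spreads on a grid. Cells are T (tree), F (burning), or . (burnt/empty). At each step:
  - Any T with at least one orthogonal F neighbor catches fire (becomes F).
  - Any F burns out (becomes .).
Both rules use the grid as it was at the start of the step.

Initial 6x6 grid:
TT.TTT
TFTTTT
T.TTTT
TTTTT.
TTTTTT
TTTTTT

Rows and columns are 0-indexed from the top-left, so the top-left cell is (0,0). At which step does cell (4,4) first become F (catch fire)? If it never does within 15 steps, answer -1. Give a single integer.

Step 1: cell (4,4)='T' (+3 fires, +1 burnt)
Step 2: cell (4,4)='T' (+4 fires, +3 burnt)
Step 3: cell (4,4)='T' (+5 fires, +4 burnt)
Step 4: cell (4,4)='T' (+7 fires, +5 burnt)
Step 5: cell (4,4)='T' (+7 fires, +7 burnt)
Step 6: cell (4,4)='F' (+3 fires, +7 burnt)
  -> target ignites at step 6
Step 7: cell (4,4)='.' (+2 fires, +3 burnt)
Step 8: cell (4,4)='.' (+1 fires, +2 burnt)
Step 9: cell (4,4)='.' (+0 fires, +1 burnt)
  fire out at step 9

6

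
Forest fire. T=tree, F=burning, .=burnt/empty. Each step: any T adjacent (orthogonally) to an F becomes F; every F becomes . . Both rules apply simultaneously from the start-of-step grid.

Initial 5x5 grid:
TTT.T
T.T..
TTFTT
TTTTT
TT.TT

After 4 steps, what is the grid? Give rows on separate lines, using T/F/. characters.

Step 1: 4 trees catch fire, 1 burn out
  TTT.T
  T.F..
  TF.FT
  TTFTT
  TT.TT
Step 2: 5 trees catch fire, 4 burn out
  TTF.T
  T....
  F...F
  TF.FT
  TT.TT
Step 3: 6 trees catch fire, 5 burn out
  TF..T
  F....
  .....
  F...F
  TF.FT
Step 4: 3 trees catch fire, 6 burn out
  F...T
  .....
  .....
  .....
  F...F

F...T
.....
.....
.....
F...F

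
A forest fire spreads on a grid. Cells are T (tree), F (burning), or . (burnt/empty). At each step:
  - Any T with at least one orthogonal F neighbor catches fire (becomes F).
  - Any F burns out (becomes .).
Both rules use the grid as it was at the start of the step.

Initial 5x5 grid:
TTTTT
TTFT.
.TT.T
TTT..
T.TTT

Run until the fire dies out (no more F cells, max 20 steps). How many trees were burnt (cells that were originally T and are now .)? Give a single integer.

Step 1: +4 fires, +1 burnt (F count now 4)
Step 2: +5 fires, +4 burnt (F count now 5)
Step 3: +4 fires, +5 burnt (F count now 4)
Step 4: +2 fires, +4 burnt (F count now 2)
Step 5: +2 fires, +2 burnt (F count now 2)
Step 6: +0 fires, +2 burnt (F count now 0)
Fire out after step 6
Initially T: 18, now '.': 24
Total burnt (originally-T cells now '.'): 17

Answer: 17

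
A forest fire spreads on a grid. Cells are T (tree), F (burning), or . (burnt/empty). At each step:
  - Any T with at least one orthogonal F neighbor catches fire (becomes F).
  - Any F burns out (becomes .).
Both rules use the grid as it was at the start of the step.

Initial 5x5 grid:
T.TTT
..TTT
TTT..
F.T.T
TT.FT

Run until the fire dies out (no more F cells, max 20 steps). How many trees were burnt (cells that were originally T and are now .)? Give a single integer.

Answer: 14

Derivation:
Step 1: +3 fires, +2 burnt (F count now 3)
Step 2: +3 fires, +3 burnt (F count now 3)
Step 3: +1 fires, +3 burnt (F count now 1)
Step 4: +2 fires, +1 burnt (F count now 2)
Step 5: +2 fires, +2 burnt (F count now 2)
Step 6: +2 fires, +2 burnt (F count now 2)
Step 7: +1 fires, +2 burnt (F count now 1)
Step 8: +0 fires, +1 burnt (F count now 0)
Fire out after step 8
Initially T: 15, now '.': 24
Total burnt (originally-T cells now '.'): 14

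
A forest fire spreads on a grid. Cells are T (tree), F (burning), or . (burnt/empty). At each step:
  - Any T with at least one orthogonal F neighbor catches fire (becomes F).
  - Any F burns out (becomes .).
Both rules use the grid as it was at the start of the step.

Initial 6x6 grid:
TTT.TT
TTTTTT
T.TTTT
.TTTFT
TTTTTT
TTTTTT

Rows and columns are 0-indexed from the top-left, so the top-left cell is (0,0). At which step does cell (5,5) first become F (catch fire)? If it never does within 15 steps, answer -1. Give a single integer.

Step 1: cell (5,5)='T' (+4 fires, +1 burnt)
Step 2: cell (5,5)='T' (+7 fires, +4 burnt)
Step 3: cell (5,5)='F' (+8 fires, +7 burnt)
  -> target ignites at step 3
Step 4: cell (5,5)='.' (+4 fires, +8 burnt)
Step 5: cell (5,5)='.' (+4 fires, +4 burnt)
Step 6: cell (5,5)='.' (+3 fires, +4 burnt)
Step 7: cell (5,5)='.' (+2 fires, +3 burnt)
Step 8: cell (5,5)='.' (+0 fires, +2 burnt)
  fire out at step 8

3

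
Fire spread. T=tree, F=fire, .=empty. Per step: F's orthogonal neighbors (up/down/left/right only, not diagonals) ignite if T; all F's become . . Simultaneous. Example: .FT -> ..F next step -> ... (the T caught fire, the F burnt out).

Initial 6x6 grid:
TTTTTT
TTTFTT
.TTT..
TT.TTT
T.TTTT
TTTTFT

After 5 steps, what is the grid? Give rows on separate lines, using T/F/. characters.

Step 1: 7 trees catch fire, 2 burn out
  TTTFTT
  TTF.FT
  .TTF..
  TT.TTT
  T.TTFT
  TTTF.F
Step 2: 10 trees catch fire, 7 burn out
  TTF.FT
  TF...F
  .TF...
  TT.FFT
  T.TF.F
  TTF...
Step 3: 7 trees catch fire, 10 burn out
  TF...F
  F.....
  .F....
  TT...F
  T.F...
  TF....
Step 4: 3 trees catch fire, 7 burn out
  F.....
  ......
  ......
  TF....
  T.....
  F.....
Step 5: 2 trees catch fire, 3 burn out
  ......
  ......
  ......
  F.....
  F.....
  ......

......
......
......
F.....
F.....
......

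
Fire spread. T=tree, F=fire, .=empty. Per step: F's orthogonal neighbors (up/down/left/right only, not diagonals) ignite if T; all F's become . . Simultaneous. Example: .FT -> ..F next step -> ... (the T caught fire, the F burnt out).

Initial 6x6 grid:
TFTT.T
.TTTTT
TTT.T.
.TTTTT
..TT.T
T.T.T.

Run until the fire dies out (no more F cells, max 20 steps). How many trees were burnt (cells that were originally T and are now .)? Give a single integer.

Step 1: +3 fires, +1 burnt (F count now 3)
Step 2: +3 fires, +3 burnt (F count now 3)
Step 3: +4 fires, +3 burnt (F count now 4)
Step 4: +2 fires, +4 burnt (F count now 2)
Step 5: +4 fires, +2 burnt (F count now 4)
Step 6: +4 fires, +4 burnt (F count now 4)
Step 7: +1 fires, +4 burnt (F count now 1)
Step 8: +1 fires, +1 burnt (F count now 1)
Step 9: +0 fires, +1 burnt (F count now 0)
Fire out after step 9
Initially T: 24, now '.': 34
Total burnt (originally-T cells now '.'): 22

Answer: 22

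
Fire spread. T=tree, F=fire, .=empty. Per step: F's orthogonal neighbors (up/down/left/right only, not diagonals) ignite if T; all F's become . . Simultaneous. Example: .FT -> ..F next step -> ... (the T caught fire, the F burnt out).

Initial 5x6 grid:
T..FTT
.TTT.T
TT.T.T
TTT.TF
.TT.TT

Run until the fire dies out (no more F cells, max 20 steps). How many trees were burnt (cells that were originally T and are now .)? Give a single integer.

Step 1: +5 fires, +2 burnt (F count now 5)
Step 2: +5 fires, +5 burnt (F count now 5)
Step 3: +1 fires, +5 burnt (F count now 1)
Step 4: +1 fires, +1 burnt (F count now 1)
Step 5: +2 fires, +1 burnt (F count now 2)
Step 6: +3 fires, +2 burnt (F count now 3)
Step 7: +1 fires, +3 burnt (F count now 1)
Step 8: +0 fires, +1 burnt (F count now 0)
Fire out after step 8
Initially T: 19, now '.': 29
Total burnt (originally-T cells now '.'): 18

Answer: 18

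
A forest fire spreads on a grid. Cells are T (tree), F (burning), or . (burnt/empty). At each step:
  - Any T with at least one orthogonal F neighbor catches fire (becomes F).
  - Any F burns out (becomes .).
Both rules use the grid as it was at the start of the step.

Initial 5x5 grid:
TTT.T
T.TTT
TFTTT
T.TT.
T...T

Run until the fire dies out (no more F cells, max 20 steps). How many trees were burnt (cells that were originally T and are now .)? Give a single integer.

Step 1: +2 fires, +1 burnt (F count now 2)
Step 2: +5 fires, +2 burnt (F count now 5)
Step 3: +6 fires, +5 burnt (F count now 6)
Step 4: +2 fires, +6 burnt (F count now 2)
Step 5: +1 fires, +2 burnt (F count now 1)
Step 6: +0 fires, +1 burnt (F count now 0)
Fire out after step 6
Initially T: 17, now '.': 24
Total burnt (originally-T cells now '.'): 16

Answer: 16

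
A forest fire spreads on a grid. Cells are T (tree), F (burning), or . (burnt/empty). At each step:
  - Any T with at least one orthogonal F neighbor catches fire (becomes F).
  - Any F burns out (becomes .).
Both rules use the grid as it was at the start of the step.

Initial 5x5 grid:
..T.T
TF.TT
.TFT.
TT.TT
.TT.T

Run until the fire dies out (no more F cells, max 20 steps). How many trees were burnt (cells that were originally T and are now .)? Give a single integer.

Answer: 13

Derivation:
Step 1: +3 fires, +2 burnt (F count now 3)
Step 2: +3 fires, +3 burnt (F count now 3)
Step 3: +4 fires, +3 burnt (F count now 4)
Step 4: +3 fires, +4 burnt (F count now 3)
Step 5: +0 fires, +3 burnt (F count now 0)
Fire out after step 5
Initially T: 14, now '.': 24
Total burnt (originally-T cells now '.'): 13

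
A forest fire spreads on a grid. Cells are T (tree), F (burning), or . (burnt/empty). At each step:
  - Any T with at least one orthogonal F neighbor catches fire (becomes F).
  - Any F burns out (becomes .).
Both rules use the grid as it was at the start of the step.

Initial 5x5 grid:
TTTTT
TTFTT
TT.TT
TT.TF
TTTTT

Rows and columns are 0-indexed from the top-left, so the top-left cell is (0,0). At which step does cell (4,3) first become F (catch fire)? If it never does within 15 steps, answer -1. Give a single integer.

Step 1: cell (4,3)='T' (+6 fires, +2 burnt)
Step 2: cell (4,3)='F' (+7 fires, +6 burnt)
  -> target ignites at step 2
Step 3: cell (4,3)='.' (+5 fires, +7 burnt)
Step 4: cell (4,3)='.' (+2 fires, +5 burnt)
Step 5: cell (4,3)='.' (+1 fires, +2 burnt)
Step 6: cell (4,3)='.' (+0 fires, +1 burnt)
  fire out at step 6

2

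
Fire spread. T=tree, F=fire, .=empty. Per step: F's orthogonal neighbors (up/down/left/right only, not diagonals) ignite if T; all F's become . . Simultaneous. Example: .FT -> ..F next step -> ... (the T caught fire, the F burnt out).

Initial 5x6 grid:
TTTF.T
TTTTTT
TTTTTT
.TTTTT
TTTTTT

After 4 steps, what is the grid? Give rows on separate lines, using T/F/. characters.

Step 1: 2 trees catch fire, 1 burn out
  TTF..T
  TTTFTT
  TTTTTT
  .TTTTT
  TTTTTT
Step 2: 4 trees catch fire, 2 burn out
  TF...T
  TTF.FT
  TTTFTT
  .TTTTT
  TTTTTT
Step 3: 6 trees catch fire, 4 burn out
  F....T
  TF...F
  TTF.FT
  .TTFTT
  TTTTTT
Step 4: 7 trees catch fire, 6 burn out
  .....F
  F.....
  TF...F
  .TF.FT
  TTTFTT

.....F
F.....
TF...F
.TF.FT
TTTFTT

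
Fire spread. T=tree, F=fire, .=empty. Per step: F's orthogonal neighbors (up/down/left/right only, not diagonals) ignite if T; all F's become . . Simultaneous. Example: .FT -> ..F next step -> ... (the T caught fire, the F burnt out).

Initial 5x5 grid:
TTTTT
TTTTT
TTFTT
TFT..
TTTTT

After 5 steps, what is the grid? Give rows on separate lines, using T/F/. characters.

Step 1: 6 trees catch fire, 2 burn out
  TTTTT
  TTFTT
  TF.FT
  F.F..
  TFTTT
Step 2: 7 trees catch fire, 6 burn out
  TTFTT
  TF.FT
  F...F
  .....
  F.FTT
Step 3: 5 trees catch fire, 7 burn out
  TF.FT
  F...F
  .....
  .....
  ...FT
Step 4: 3 trees catch fire, 5 burn out
  F...F
  .....
  .....
  .....
  ....F
Step 5: 0 trees catch fire, 3 burn out
  .....
  .....
  .....
  .....
  .....

.....
.....
.....
.....
.....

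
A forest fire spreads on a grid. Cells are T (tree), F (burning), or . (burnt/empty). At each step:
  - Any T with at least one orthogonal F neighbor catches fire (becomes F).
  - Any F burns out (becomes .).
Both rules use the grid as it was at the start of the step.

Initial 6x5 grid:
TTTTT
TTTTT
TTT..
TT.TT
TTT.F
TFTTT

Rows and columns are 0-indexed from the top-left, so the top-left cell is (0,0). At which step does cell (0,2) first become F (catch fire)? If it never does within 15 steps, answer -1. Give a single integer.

Step 1: cell (0,2)='T' (+5 fires, +2 burnt)
Step 2: cell (0,2)='T' (+5 fires, +5 burnt)
Step 3: cell (0,2)='T' (+2 fires, +5 burnt)
Step 4: cell (0,2)='T' (+3 fires, +2 burnt)
Step 5: cell (0,2)='T' (+3 fires, +3 burnt)
Step 6: cell (0,2)='F' (+3 fires, +3 burnt)
  -> target ignites at step 6
Step 7: cell (0,2)='.' (+2 fires, +3 burnt)
Step 8: cell (0,2)='.' (+1 fires, +2 burnt)
Step 9: cell (0,2)='.' (+0 fires, +1 burnt)
  fire out at step 9

6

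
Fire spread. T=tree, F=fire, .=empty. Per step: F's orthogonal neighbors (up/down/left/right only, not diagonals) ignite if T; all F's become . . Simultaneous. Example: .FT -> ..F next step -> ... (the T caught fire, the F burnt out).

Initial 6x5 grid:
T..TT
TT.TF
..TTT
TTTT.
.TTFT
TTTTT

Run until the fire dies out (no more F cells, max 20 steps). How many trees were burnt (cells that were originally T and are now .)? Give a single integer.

Step 1: +7 fires, +2 burnt (F count now 7)
Step 2: +6 fires, +7 burnt (F count now 6)
Step 3: +3 fires, +6 burnt (F count now 3)
Step 4: +2 fires, +3 burnt (F count now 2)
Step 5: +0 fires, +2 burnt (F count now 0)
Fire out after step 5
Initially T: 21, now '.': 27
Total burnt (originally-T cells now '.'): 18

Answer: 18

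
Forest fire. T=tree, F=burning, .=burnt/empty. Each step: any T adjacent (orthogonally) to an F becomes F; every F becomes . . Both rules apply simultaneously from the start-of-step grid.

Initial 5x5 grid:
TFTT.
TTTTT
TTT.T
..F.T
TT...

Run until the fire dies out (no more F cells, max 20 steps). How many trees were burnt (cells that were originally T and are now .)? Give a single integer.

Answer: 13

Derivation:
Step 1: +4 fires, +2 burnt (F count now 4)
Step 2: +4 fires, +4 burnt (F count now 4)
Step 3: +2 fires, +4 burnt (F count now 2)
Step 4: +1 fires, +2 burnt (F count now 1)
Step 5: +1 fires, +1 burnt (F count now 1)
Step 6: +1 fires, +1 burnt (F count now 1)
Step 7: +0 fires, +1 burnt (F count now 0)
Fire out after step 7
Initially T: 15, now '.': 23
Total burnt (originally-T cells now '.'): 13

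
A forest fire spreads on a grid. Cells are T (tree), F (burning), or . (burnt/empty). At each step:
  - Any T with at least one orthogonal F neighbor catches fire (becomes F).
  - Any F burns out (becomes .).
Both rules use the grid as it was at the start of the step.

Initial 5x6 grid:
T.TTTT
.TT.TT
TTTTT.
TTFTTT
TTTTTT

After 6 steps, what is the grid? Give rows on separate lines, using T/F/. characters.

Step 1: 4 trees catch fire, 1 burn out
  T.TTTT
  .TT.TT
  TTFTT.
  TF.FTT
  TTFTTT
Step 2: 7 trees catch fire, 4 burn out
  T.TTTT
  .TF.TT
  TF.FT.
  F...FT
  TF.FTT
Step 3: 7 trees catch fire, 7 burn out
  T.FTTT
  .F..TT
  F...F.
  .....F
  F...FT
Step 4: 3 trees catch fire, 7 burn out
  T..FTT
  ....FT
  ......
  ......
  .....F
Step 5: 2 trees catch fire, 3 burn out
  T...FT
  .....F
  ......
  ......
  ......
Step 6: 1 trees catch fire, 2 burn out
  T....F
  ......
  ......
  ......
  ......

T....F
......
......
......
......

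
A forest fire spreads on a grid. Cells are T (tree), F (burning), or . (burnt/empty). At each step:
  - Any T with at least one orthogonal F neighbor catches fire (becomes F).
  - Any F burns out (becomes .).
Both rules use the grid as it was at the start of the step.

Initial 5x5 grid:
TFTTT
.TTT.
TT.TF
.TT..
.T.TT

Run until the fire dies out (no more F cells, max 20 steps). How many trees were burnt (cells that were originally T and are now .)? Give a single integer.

Answer: 13

Derivation:
Step 1: +4 fires, +2 burnt (F count now 4)
Step 2: +4 fires, +4 burnt (F count now 4)
Step 3: +3 fires, +4 burnt (F count now 3)
Step 4: +2 fires, +3 burnt (F count now 2)
Step 5: +0 fires, +2 burnt (F count now 0)
Fire out after step 5
Initially T: 15, now '.': 23
Total burnt (originally-T cells now '.'): 13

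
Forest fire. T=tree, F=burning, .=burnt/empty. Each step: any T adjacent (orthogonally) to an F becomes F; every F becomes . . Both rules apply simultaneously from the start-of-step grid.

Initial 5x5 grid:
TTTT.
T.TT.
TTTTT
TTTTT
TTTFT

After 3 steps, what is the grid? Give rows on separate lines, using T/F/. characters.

Step 1: 3 trees catch fire, 1 burn out
  TTTT.
  T.TT.
  TTTTT
  TTTFT
  TTF.F
Step 2: 4 trees catch fire, 3 burn out
  TTTT.
  T.TT.
  TTTFT
  TTF.F
  TF...
Step 3: 5 trees catch fire, 4 burn out
  TTTT.
  T.TF.
  TTF.F
  TF...
  F....

TTTT.
T.TF.
TTF.F
TF...
F....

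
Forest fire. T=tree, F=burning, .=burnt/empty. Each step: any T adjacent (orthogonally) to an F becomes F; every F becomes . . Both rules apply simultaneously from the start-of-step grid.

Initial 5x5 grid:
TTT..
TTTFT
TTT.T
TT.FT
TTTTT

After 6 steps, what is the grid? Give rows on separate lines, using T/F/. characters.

Step 1: 4 trees catch fire, 2 burn out
  TTT..
  TTF.F
  TTT.T
  TT..F
  TTTFT
Step 2: 6 trees catch fire, 4 burn out
  TTF..
  TF...
  TTF.F
  TT...
  TTF.F
Step 3: 4 trees catch fire, 6 burn out
  TF...
  F....
  TF...
  TT...
  TF...
Step 4: 4 trees catch fire, 4 burn out
  F....
  .....
  F....
  TF...
  F....
Step 5: 1 trees catch fire, 4 burn out
  .....
  .....
  .....
  F....
  .....
Step 6: 0 trees catch fire, 1 burn out
  .....
  .....
  .....
  .....
  .....

.....
.....
.....
.....
.....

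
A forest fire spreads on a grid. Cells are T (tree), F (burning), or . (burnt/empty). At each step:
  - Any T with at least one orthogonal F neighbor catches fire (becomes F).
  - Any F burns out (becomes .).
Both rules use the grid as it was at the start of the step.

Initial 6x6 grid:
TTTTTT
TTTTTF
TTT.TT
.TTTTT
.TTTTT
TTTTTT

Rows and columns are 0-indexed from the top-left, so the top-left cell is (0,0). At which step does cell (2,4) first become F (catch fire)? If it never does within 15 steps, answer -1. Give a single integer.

Step 1: cell (2,4)='T' (+3 fires, +1 burnt)
Step 2: cell (2,4)='F' (+4 fires, +3 burnt)
  -> target ignites at step 2
Step 3: cell (2,4)='.' (+4 fires, +4 burnt)
Step 4: cell (2,4)='.' (+6 fires, +4 burnt)
Step 5: cell (2,4)='.' (+6 fires, +6 burnt)
Step 6: cell (2,4)='.' (+5 fires, +6 burnt)
Step 7: cell (2,4)='.' (+2 fires, +5 burnt)
Step 8: cell (2,4)='.' (+1 fires, +2 burnt)
Step 9: cell (2,4)='.' (+1 fires, +1 burnt)
Step 10: cell (2,4)='.' (+0 fires, +1 burnt)
  fire out at step 10

2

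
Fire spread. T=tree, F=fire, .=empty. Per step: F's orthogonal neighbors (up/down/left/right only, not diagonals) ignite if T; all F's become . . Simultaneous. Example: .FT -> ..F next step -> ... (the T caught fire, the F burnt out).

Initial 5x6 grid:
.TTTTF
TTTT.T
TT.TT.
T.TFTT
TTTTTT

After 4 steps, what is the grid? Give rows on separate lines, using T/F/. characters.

Step 1: 6 trees catch fire, 2 burn out
  .TTTF.
  TTTT.F
  TT.FT.
  T.F.FT
  TTTFTT
Step 2: 6 trees catch fire, 6 burn out
  .TTF..
  TTTF..
  TT..F.
  T....F
  TTF.FT
Step 3: 4 trees catch fire, 6 burn out
  .TF...
  TTF...
  TT....
  T.....
  TF...F
Step 4: 3 trees catch fire, 4 burn out
  .F....
  TF....
  TT....
  T.....
  F.....

.F....
TF....
TT....
T.....
F.....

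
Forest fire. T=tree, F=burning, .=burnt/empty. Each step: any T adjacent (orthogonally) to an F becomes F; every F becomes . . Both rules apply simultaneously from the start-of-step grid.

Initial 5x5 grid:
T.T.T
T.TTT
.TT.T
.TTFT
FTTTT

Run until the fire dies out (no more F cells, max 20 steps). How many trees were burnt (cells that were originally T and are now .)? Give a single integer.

Answer: 15

Derivation:
Step 1: +4 fires, +2 burnt (F count now 4)
Step 2: +5 fires, +4 burnt (F count now 5)
Step 3: +3 fires, +5 burnt (F count now 3)
Step 4: +3 fires, +3 burnt (F count now 3)
Step 5: +0 fires, +3 burnt (F count now 0)
Fire out after step 5
Initially T: 17, now '.': 23
Total burnt (originally-T cells now '.'): 15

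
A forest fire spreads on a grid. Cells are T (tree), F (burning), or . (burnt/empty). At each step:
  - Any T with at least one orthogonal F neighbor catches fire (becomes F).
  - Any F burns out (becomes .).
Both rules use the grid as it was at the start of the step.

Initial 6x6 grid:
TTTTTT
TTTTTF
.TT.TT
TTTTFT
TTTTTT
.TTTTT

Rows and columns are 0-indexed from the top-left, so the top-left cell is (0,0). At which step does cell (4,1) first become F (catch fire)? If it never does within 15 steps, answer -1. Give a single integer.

Step 1: cell (4,1)='T' (+7 fires, +2 burnt)
Step 2: cell (4,1)='T' (+6 fires, +7 burnt)
Step 3: cell (4,1)='T' (+7 fires, +6 burnt)
Step 4: cell (4,1)='F' (+6 fires, +7 burnt)
  -> target ignites at step 4
Step 5: cell (4,1)='.' (+4 fires, +6 burnt)
Step 6: cell (4,1)='.' (+1 fires, +4 burnt)
Step 7: cell (4,1)='.' (+0 fires, +1 burnt)
  fire out at step 7

4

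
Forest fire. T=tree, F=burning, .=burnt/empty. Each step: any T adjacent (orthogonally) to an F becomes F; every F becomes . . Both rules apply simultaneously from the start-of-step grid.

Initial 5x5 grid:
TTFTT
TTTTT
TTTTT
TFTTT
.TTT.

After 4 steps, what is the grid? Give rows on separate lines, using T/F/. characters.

Step 1: 7 trees catch fire, 2 burn out
  TF.FT
  TTFTT
  TFTTT
  F.FTT
  .FTT.
Step 2: 8 trees catch fire, 7 burn out
  F...F
  TF.FT
  F.FTT
  ...FT
  ..FT.
Step 3: 5 trees catch fire, 8 burn out
  .....
  F...F
  ...FT
  ....F
  ...F.
Step 4: 1 trees catch fire, 5 burn out
  .....
  .....
  ....F
  .....
  .....

.....
.....
....F
.....
.....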